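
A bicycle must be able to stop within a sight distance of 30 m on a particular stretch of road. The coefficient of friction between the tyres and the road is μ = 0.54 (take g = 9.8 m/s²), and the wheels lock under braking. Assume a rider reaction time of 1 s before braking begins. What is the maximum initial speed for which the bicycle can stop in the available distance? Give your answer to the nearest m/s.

Maximum speed ≈ 13 m/s

a = μg = 0.54 × 9.8 = 5.292 m/s².
Stopping distance: v·t_r + v²/(2a) = 30 with t_r = 1 s and a = 5.292 m/s².
So v² + 10.584 v − 317.52 = 0.
Positive root: v = −a·t_r + √((a·t_r)² + 2a·d) = −5.292 + √(28.005 + 317.52) = 13.2963 m/s.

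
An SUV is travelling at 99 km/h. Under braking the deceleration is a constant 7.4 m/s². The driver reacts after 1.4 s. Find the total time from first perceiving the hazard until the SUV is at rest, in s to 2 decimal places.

Total time ≈ 5.12 s

99 km/h ÷ 3.6 = 27.5000 m/s.
Braking time = v/a = 27.5000 / 7.400 = 3.716 s.
Total = 1.4 + 3.716 = 5.116 s.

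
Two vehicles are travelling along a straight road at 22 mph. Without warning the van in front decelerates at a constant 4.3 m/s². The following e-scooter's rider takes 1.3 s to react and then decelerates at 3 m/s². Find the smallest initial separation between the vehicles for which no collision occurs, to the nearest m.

22 mph × 0.44704 = 9.8349 m/s.
Leader travels v²/(2a_L) = 96.725 / 8.600 = 11.247 m before stopping.
Follower covers v·t_r = 9.8349 × 1.3 = 12.785 m while reacting, then v²/(2a_F) = 96.725 / 6.000 = 16.121 m while braking, for a total of 12.785 + 16.121 = 28.906 m.
Since a_F ≤ a_L and the follower starts braking later, the follower is never slower than the leader, so the closest approach is when both have stopped.
Minimum gap = 28.906 − 11.247 = 17.659 m.

Minimum gap ≈ 18 m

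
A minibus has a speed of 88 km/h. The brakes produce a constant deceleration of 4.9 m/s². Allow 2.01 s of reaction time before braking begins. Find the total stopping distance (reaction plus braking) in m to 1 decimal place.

Total stopping distance ≈ 110.1 m

88 km/h ÷ 3.6 = 24.4444 m/s.
Reaction distance = v·t_r = 24.4444 × 2.01 = 49.133 m.
Braking distance = v²/(2a) = 24.4444² / (2 × 4.900) = 597.529 / 9.800 = 60.972 m.
Total = 49.133 + 60.972 = 110.105 m.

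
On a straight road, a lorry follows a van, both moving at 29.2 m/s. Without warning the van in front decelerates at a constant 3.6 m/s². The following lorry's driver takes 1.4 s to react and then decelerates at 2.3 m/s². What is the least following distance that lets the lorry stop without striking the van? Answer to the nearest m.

Minimum gap ≈ 108 m

Leader travels v²/(2a_L) = 852.640 / 7.200 = 118.422 m before stopping.
Follower covers v·t_r = 29.2000 × 1.4 = 40.880 m while reacting, then v²/(2a_F) = 852.640 / 4.600 = 185.357 m while braking, for a total of 40.880 + 185.357 = 226.237 m.
Since a_F ≤ a_L and the follower starts braking later, the follower is never slower than the leader, so the closest approach is when both have stopped.
Minimum gap = 226.237 − 118.422 = 107.815 m.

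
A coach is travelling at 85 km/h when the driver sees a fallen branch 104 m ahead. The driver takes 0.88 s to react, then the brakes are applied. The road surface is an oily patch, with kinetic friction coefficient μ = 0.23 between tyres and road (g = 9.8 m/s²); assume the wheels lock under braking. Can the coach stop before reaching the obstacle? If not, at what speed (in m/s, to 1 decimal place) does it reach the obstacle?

No — it strikes the obstacle at 13.5 m/s

85 km/h ÷ 3.6 = 23.6111 m/s.
a = μg = 0.23 × 9.8 = 2.254 m/s².
Reaction distance = 23.6111 × 0.88 = 20.778 m.
Braking distance needed to stop: v²/(2a) = 557.484 / 4.508 = 123.665 m, so total needed = 20.778 + 123.665 = 144.443 m > 104 m — it cannot stop.
Distance remaining when braking begins: 104 − 20.778 = 83.222 m.
v² = v₀² − 2a·d = 557.484 − 2 × 2.254 × 83.222 = 182.319 m²/s².
v = √182.319 = 13.503 m/s.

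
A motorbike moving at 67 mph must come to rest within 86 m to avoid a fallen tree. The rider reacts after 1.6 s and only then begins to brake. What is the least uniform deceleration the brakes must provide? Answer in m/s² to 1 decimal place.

Required deceleration ≈ 11.8 m/s²

67 mph × 0.44704 = 29.9517 m/s.
Distance covered during reaction = 29.9517 × 1.6 = 47.923 m.
Distance available for braking: 86 − 47.923 = 38.077 m.
v² = 2a·d ⇒ a = v²/(2d) = 29.9517² / (2 × 38.077) = 897.104 / 76.154 = 11.7801 m/s².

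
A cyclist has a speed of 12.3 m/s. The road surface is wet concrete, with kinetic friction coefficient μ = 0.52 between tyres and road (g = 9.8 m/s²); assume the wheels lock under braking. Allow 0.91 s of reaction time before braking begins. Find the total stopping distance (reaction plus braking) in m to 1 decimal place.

a = μg = 0.52 × 9.8 = 5.096 m/s².
Reaction distance = v·t_r = 12.3000 × 0.91 = 11.193 m.
Braking distance = v²/(2a) = 12.3000² / (2 × 5.096) = 151.290 / 10.192 = 14.844 m.
Total = 11.193 + 14.844 = 26.037 m.

Total stopping distance ≈ 26.0 m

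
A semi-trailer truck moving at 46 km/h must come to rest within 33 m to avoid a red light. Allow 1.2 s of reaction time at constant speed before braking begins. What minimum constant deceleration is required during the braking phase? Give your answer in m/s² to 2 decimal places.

46 km/h ÷ 3.6 = 12.7778 m/s.
Distance covered during reaction = 12.7778 × 1.2 = 15.333 m.
Distance available for braking: 33 − 15.333 = 17.667 m.
v² = 2a·d ⇒ a = v²/(2d) = 12.7778² / (2 × 17.667) = 163.272 / 35.334 = 4.6208 m/s².

Required deceleration ≈ 4.62 m/s²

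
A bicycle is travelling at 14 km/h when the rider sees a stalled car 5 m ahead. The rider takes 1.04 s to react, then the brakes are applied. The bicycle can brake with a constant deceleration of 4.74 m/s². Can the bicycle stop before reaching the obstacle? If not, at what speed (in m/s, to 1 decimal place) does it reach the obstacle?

No — it strikes the obstacle at 2.5 m/s

14 km/h ÷ 3.6 = 3.8889 m/s.
Reaction distance = 3.8889 × 1.04 = 4.044 m.
Braking distance needed to stop: v²/(2a) = 15.124 / 9.480 = 1.595 m, so total needed = 4.044 + 1.595 = 5.639 m > 5 m — it cannot stop.
Distance remaining when braking begins: 5 − 4.044 = 0.956 m.
v² = v₀² − 2a·d = 15.124 − 2 × 4.740 × 0.956 = 6.061 m²/s².
v = √6.061 = 2.462 m/s.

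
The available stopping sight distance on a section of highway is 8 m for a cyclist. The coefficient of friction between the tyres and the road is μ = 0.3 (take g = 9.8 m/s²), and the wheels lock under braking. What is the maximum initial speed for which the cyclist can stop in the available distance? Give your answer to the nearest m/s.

a = μg = 0.3 × 9.8 = 2.940 m/s².
v²/(2a) = d ⇒ v = √(2 × 2.940 × 8) = √47.04 = 6.8586 m/s.

Maximum speed ≈ 7 m/s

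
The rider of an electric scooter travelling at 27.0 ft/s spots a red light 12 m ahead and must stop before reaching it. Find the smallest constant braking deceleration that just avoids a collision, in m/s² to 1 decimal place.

27 ft/s × 0.3048 = 8.2296 m/s.
v² = 2a·d ⇒ a = v²/(2d) = 8.2296² / (2 × 12.000) = 67.726 / 24.000 = 2.8219 m/s².

Required deceleration ≈ 2.8 m/s²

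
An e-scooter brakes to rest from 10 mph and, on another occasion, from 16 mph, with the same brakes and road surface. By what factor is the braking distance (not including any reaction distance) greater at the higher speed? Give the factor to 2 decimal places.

Factor ≈ 2.56

Braking distance d = v²/(2a), so with a fixed, d ∝ v².
Factor = (16/10)² = 1.6000² = 2.5600.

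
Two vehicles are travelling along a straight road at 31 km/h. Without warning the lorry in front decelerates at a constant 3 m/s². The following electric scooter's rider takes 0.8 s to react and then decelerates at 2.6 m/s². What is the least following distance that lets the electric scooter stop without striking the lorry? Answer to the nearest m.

31 km/h ÷ 3.6 = 8.6111 m/s.
Leader travels v²/(2a_L) = 74.151 / 6.000 = 12.358 m before stopping.
Follower covers v·t_r = 8.6111 × 0.8 = 6.889 m while reacting, then v²/(2a_F) = 74.151 / 5.200 = 14.260 m while braking, for a total of 6.889 + 14.260 = 21.149 m.
Since a_F ≤ a_L and the follower starts braking later, the follower is never slower than the leader, so the closest approach is when both have stopped.
Minimum gap = 21.149 − 12.358 = 8.791 m.

Minimum gap ≈ 9 m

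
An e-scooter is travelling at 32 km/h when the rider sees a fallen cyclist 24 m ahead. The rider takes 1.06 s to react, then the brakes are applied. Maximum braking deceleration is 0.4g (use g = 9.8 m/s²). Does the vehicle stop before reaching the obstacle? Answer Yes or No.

32 km/h ÷ 3.6 = 8.8889 m/s.
a = 0.4 × 9.8 = 3.920 m/s².
Reaction distance = 8.8889 × 1.06 = 9.422 m.
Braking distance = v²/(2a) = 79.013 / 7.840 = 10.078 m.
Total stopping distance = 9.422 + 10.078 = 19.500 m, vs 24 m available — it stops with 24 − 19.500 = 4.500 m to spare.

Yes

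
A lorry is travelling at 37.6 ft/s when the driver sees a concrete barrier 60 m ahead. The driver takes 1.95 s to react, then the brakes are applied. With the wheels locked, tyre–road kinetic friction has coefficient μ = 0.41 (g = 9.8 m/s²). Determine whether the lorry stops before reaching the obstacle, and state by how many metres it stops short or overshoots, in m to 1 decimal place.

Yes — it stops 21.3 m short of the obstacle

37.6 ft/s × 0.3048 = 11.4605 m/s.
a = μg = 0.41 × 9.8 = 4.018 m/s².
Reaction distance = 11.4605 × 1.95 = 22.348 m.
Braking distance = v²/(2a) = 131.343 / 8.036 = 16.344 m.
Total stopping distance = 22.348 + 16.344 = 38.692 m, vs 60 m available — it stops with 60 − 38.692 = 21.308 m to spare.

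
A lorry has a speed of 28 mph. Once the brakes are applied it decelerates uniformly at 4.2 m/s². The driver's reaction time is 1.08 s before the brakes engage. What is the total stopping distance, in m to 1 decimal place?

Total stopping distance ≈ 32.2 m

28 mph × 0.44704 = 12.5171 m/s.
Reaction distance = v·t_r = 12.5171 × 1.08 = 13.518 m.
Braking distance = v²/(2a) = 12.5171² / (2 × 4.200) = 156.678 / 8.400 = 18.652 m.
Total = 13.518 + 18.652 = 32.170 m.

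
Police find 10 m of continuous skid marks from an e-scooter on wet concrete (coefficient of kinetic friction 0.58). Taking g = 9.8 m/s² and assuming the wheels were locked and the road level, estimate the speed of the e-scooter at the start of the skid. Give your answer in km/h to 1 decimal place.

Initial speed ≈ 38.4 km/h

Deceleration a = μg = 0.58 × 9.8 = 5.684 m/s².
v = √(2a·d) = √(2 × 5.684 × 10) = √113.680 = 10.6621 m/s.
= 10.6621 × 3.6 = 38.384 km/h.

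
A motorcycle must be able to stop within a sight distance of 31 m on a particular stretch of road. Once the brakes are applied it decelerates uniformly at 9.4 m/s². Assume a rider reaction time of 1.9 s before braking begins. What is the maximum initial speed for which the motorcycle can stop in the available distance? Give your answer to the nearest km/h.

Stopping distance: v·t_r + v²/(2a) = 31 with t_r = 1.9 s and a = 9.400 m/s².
So v² + 35.720 v − 582.80 = 0.
Positive root: v = −a·t_r + √((a·t_r)² + 2a·d) = −17.860 + √(318.980 + 582.80) = 12.1697 m/s.
12.1697 m/s × 3.6 = 43.811 km/h.

Maximum speed ≈ 44 km/h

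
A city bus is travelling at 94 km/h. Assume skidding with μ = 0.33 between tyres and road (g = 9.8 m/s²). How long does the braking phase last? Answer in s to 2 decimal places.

94 km/h ÷ 3.6 = 26.1111 m/s.
a = μg = 0.33 × 9.8 = 3.234 m/s².
Braking time = v/a = 26.1111 / 3.234 = 8.074 s.

Braking time ≈ 8.07 s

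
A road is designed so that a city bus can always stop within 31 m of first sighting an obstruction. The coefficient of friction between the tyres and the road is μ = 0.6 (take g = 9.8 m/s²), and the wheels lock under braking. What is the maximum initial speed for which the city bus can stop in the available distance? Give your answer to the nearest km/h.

Maximum speed ≈ 69 km/h

a = μg = 0.6 × 9.8 = 5.880 m/s².
v²/(2a) = d ⇒ v = √(2 × 5.880 × 31) = √364.56 = 19.0935 m/s.
19.0935 m/s × 3.6 = 68.737 km/h.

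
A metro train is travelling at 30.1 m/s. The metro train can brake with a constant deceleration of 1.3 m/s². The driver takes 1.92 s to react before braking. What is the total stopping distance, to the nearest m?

Reaction distance = v·t_r = 30.1000 × 1.92 = 57.792 m.
Braking distance = v²/(2a) = 30.1000² / (2 × 1.300) = 906.010 / 2.600 = 348.465 m.
Total = 57.792 + 348.465 = 406.257 m.

Total stopping distance ≈ 406 m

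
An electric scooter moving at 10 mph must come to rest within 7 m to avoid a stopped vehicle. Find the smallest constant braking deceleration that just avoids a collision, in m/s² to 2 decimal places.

Required deceleration ≈ 1.43 m/s²

10 mph × 0.44704 = 4.4704 m/s.
v² = 2a·d ⇒ a = v²/(2d) = 4.4704² / (2 × 7.000) = 19.984 / 14.000 = 1.4274 m/s².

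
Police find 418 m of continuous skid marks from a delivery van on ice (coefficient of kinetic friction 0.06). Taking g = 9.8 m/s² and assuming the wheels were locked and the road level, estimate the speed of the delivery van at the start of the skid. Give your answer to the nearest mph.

Deceleration a = μg = 0.06 × 9.8 = 0.588 m/s².
v = √(2a·d) = √(2 × 0.588 × 418) = √491.568 = 22.1713 m/s.
= 22.1713 ÷ 0.44704 = 49.596 mph.

Initial speed ≈ 50 mph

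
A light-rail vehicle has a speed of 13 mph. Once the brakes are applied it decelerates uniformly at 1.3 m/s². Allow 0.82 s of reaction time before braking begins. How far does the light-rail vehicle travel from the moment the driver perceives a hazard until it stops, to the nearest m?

13 mph × 0.44704 = 5.8115 m/s.
Reaction distance = v·t_r = 5.8115 × 0.82 = 4.765 m.
Braking distance = v²/(2a) = 5.8115² / (2 × 1.300) = 33.774 / 2.600 = 12.990 m.
Total = 4.765 + 12.990 = 17.755 m.

Total stopping distance ≈ 18 m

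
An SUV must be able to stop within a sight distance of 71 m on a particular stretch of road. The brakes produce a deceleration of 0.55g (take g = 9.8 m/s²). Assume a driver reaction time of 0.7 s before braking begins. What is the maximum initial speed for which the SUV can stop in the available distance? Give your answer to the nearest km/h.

a = 0.55 × 9.8 = 5.390 m/s².
Stopping distance: v·t_r + v²/(2a) = 71 with t_r = 0.7 s and a = 5.390 m/s².
So v² + 7.546 v − 765.38 = 0.
Positive root: v = −a·t_r + √((a·t_r)² + 2a·d) = −3.773 + √(14.236 + 765.38) = 24.1486 m/s.
24.1486 m/s × 3.6 = 86.935 km/h.

Maximum speed ≈ 87 km/h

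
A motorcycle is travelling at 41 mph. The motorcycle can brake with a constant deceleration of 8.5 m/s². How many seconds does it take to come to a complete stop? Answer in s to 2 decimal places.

41 mph × 0.44704 = 18.3286 m/s.
Braking time = v/a = 18.3286 / 8.500 = 2.156 s.

Braking time ≈ 2.16 s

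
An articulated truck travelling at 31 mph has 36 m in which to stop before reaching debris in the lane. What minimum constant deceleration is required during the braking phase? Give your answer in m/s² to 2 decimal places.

Required deceleration ≈ 2.67 m/s²

31 mph × 0.44704 = 13.8582 m/s.
v² = 2a·d ⇒ a = v²/(2d) = 13.8582² / (2 × 36.000) = 192.050 / 72.000 = 2.6674 m/s².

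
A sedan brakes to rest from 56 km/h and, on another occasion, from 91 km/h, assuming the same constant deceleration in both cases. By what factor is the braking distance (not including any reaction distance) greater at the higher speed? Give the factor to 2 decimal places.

Factor ≈ 2.64

Braking distance d = v²/(2a), so with a fixed, d ∝ v².
Factor = (91/56)² = 1.6250² = 2.6406.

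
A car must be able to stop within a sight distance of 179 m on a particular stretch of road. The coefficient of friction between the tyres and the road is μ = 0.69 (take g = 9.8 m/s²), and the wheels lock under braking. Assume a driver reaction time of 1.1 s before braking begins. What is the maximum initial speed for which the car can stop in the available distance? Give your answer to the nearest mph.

a = μg = 0.69 × 9.8 = 6.762 m/s².
Stopping distance: v·t_r + v²/(2a) = 179 with t_r = 1.1 s and a = 6.762 m/s².
So v² + 14.876 v − 2420.80 = 0.
Positive root: v = −a·t_r + √((a·t_r)² + 2a·d) = −7.438 + √(55.324 + 2420.80) = 42.3227 m/s.
42.3227 m/s ÷ 0.44704 = 94.673 mph.

Maximum speed ≈ 95 mph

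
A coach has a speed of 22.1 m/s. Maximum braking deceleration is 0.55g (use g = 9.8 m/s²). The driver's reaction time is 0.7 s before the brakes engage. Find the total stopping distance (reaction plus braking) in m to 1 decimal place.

a = 0.55 × 9.8 = 5.390 m/s².
Reaction distance = v·t_r = 22.1000 × 0.7 = 15.470 m.
Braking distance = v²/(2a) = 22.1000² / (2 × 5.390) = 488.410 / 10.780 = 45.307 m.
Total = 15.470 + 45.307 = 60.777 m.

Total stopping distance ≈ 60.8 m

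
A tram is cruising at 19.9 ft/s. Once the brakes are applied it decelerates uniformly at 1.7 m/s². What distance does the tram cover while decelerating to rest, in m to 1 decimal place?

19.9 ft/s × 0.3048 = 6.0655 m/s.
Braking distance = v²/(2a) = 6.0655² / (2 × 1.700) = 36.790 / 3.400 = 10.821 m.

Braking distance ≈ 10.8 m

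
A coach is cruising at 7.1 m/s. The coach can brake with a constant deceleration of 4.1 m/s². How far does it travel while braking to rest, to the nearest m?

Braking distance = v²/(2a) = 7.1000² / (2 × 4.100) = 50.410 / 8.200 = 6.148 m.

Braking distance ≈ 6 m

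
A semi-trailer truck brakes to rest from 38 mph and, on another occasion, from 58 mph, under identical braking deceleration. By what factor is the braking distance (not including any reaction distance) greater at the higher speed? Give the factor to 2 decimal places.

Braking distance d = v²/(2a), so with a fixed, d ∝ v².
Factor = (58/38)² = 1.5263² = 2.3296.

Factor ≈ 2.33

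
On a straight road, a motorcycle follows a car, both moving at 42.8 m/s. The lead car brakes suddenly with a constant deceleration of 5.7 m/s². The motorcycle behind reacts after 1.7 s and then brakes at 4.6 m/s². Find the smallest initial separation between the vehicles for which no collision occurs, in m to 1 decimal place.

Leader travels v²/(2a_L) = 1831.840 / 11.400 = 160.688 m before stopping.
Follower covers v·t_r = 42.8000 × 1.7 = 72.760 m while reacting, then v²/(2a_F) = 1831.840 / 9.200 = 199.113 m while braking, for a total of 72.760 + 199.113 = 271.873 m.
Since a_F ≤ a_L and the follower starts braking later, the follower is never slower than the leader, so the closest approach is when both have stopped.
Minimum gap = 271.873 − 160.688 = 111.185 m.

Minimum gap ≈ 111.2 m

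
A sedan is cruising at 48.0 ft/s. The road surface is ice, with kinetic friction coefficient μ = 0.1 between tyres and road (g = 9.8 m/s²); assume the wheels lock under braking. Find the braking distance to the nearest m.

48 ft/s × 0.3048 = 14.6304 m/s.
a = μg = 0.1 × 9.8 = 0.980 m/s².
Braking distance = v²/(2a) = 14.6304² / (2 × 0.980) = 214.049 / 1.960 = 109.209 m.

Braking distance ≈ 109 m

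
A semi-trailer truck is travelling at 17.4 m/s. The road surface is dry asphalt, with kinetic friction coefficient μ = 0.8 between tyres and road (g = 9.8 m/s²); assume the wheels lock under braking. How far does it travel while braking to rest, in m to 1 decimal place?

a = μg = 0.8 × 9.8 = 7.840 m/s².
Braking distance = v²/(2a) = 17.4000² / (2 × 7.840) = 302.760 / 15.680 = 19.309 m.

Braking distance ≈ 19.3 m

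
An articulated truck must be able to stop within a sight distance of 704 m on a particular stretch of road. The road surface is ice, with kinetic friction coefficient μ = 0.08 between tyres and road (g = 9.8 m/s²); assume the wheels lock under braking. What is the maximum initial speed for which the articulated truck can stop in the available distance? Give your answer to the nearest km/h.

a = μg = 0.08 × 9.8 = 0.784 m/s².
v²/(2a) = d ⇒ v = √(2 × 0.784 × 704) = √1103.87 = 33.2245 m/s.
33.2245 m/s × 3.6 = 119.608 km/h.

Maximum speed ≈ 120 km/h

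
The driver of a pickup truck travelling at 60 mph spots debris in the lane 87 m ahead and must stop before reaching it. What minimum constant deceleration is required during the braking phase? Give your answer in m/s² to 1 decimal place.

Required deceleration ≈ 4.1 m/s²

60 mph × 0.44704 = 26.8224 m/s.
v² = 2a·d ⇒ a = v²/(2d) = 26.8224² / (2 × 87.000) = 719.441 / 174.000 = 4.1347 m/s².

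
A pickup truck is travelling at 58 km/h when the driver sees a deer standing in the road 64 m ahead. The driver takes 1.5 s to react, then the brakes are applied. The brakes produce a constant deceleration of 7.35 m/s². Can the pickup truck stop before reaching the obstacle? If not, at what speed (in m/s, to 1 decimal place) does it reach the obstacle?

58 km/h ÷ 3.6 = 16.1111 m/s.
Reaction distance = 16.1111 × 1.5 = 24.167 m.
Braking distance = v²/(2a) = 259.568 / 14.700 = 17.658 m.
Total stopping distance = 24.167 + 17.658 = 41.825 m, vs 64 m available — it stops with 64 − 41.825 = 22.175 m to spare.

Yes — it stops about 22.2 m short of the obstacle, so it never reaches it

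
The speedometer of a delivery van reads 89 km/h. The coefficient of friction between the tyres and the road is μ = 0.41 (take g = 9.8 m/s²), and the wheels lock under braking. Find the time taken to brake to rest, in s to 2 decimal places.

89 km/h ÷ 3.6 = 24.7222 m/s.
a = μg = 0.41 × 9.8 = 4.018 m/s².
Braking time = v/a = 24.7222 / 4.018 = 6.153 s.

Braking time ≈ 6.15 s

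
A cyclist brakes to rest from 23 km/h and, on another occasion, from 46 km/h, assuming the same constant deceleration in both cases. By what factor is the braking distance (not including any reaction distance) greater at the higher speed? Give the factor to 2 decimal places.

Factor ≈ 4.00

Braking distance d = v²/(2a), so with a fixed, d ∝ v².
Factor = (46/23)² = 2.0000² = 4.0000.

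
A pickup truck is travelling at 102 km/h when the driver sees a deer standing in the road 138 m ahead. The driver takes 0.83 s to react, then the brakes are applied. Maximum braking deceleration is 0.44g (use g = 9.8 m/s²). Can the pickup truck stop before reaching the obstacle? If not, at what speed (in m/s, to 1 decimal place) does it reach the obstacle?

Yes — it stops about 21.4 m short of the obstacle, so it never reaches it

102 km/h ÷ 3.6 = 28.3333 m/s.
a = 0.44 × 9.8 = 4.312 m/s².
Reaction distance = 28.3333 × 0.83 = 23.517 m.
Braking distance = v²/(2a) = 802.776 / 8.624 = 93.086 m.
Total stopping distance = 23.517 + 93.086 = 116.603 m, vs 138 m available — it stops with 138 − 116.603 = 21.397 m to spare.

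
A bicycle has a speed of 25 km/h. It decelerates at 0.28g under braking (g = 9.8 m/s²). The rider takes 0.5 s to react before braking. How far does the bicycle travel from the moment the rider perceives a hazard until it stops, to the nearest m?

25 km/h ÷ 3.6 = 6.9444 m/s.
a = 0.28 × 9.8 = 2.744 m/s².
Reaction distance = v·t_r = 6.9444 × 0.5 = 3.472 m.
Braking distance = v²/(2a) = 6.9444² / (2 × 2.744) = 48.225 / 5.488 = 8.787 m.
Total = 3.472 + 8.787 = 12.259 m.

Total stopping distance ≈ 12 m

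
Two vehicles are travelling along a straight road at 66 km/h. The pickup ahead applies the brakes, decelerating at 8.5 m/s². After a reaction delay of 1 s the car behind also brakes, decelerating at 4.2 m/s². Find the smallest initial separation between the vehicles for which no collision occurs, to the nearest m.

Minimum gap ≈ 39 m

66 km/h ÷ 3.6 = 18.3333 m/s.
Leader travels v²/(2a_L) = 336.110 / 17.000 = 19.771 m before stopping.
Follower covers v·t_r = 18.3333 × 1 = 18.333 m while reacting, then v²/(2a_F) = 336.110 / 8.400 = 40.013 m while braking, for a total of 18.333 + 40.013 = 58.346 m.
Since a_F ≤ a_L and the follower starts braking later, the follower is never slower than the leader, so the closest approach is when both have stopped.
Minimum gap = 58.346 − 19.771 = 38.575 m.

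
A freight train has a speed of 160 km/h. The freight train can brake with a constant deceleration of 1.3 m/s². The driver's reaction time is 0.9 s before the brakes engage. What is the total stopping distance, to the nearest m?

160 km/h ÷ 3.6 = 44.4444 m/s.
Reaction distance = v·t_r = 44.4444 × 0.9 = 40.000 m.
Braking distance = v²/(2a) = 44.4444² / (2 × 1.300) = 1975.305 / 2.600 = 759.733 m.
Total = 40.000 + 759.733 = 799.733 m.

Total stopping distance ≈ 800 m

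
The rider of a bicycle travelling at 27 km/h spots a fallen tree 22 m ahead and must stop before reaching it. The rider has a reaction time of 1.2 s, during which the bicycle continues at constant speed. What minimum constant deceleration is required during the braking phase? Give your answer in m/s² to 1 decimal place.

27 km/h ÷ 3.6 = 7.5000 m/s.
Distance covered during reaction = 7.5000 × 1.2 = 9.000 m.
Distance available for braking: 22 − 9.000 = 13.000 m.
v² = 2a·d ⇒ a = v²/(2d) = 7.5000² / (2 × 13.000) = 56.250 / 26.000 = 2.1635 m/s².

Required deceleration ≈ 2.2 m/s²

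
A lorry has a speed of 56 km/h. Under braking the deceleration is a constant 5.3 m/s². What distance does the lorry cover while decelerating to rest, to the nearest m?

56 km/h ÷ 3.6 = 15.5556 m/s.
Braking distance = v²/(2a) = 15.5556² / (2 × 5.300) = 241.977 / 10.600 = 22.828 m.

Braking distance ≈ 23 m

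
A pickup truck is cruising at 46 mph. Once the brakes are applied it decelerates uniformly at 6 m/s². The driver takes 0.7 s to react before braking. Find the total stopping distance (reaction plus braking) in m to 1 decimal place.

Total stopping distance ≈ 49.6 m

46 mph × 0.44704 = 20.5638 m/s.
Reaction distance = v·t_r = 20.5638 × 0.7 = 14.395 m.
Braking distance = v²/(2a) = 20.5638² / (2 × 6.000) = 422.870 / 12.000 = 35.239 m.
Total = 14.395 + 35.239 = 49.634 m.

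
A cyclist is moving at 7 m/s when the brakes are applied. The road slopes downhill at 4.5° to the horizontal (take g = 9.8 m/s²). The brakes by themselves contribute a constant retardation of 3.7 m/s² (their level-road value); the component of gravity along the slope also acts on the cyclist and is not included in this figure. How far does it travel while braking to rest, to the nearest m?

Gravity along the downhill slope reduces the braking deceleration: a_eff = 3.700 − 9.8·sin 4.5° = 3.700 − 0.769 = 2.931 m/s².
Braking distance = v²/(2a) = 7.0000² / (2 × 2.931) = 49.000 / 5.862 = 8.359 m.

Braking distance ≈ 8 m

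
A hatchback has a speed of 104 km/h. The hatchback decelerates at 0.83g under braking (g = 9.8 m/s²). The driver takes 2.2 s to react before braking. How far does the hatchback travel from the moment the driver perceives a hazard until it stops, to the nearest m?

Total stopping distance ≈ 115 m

104 km/h ÷ 3.6 = 28.8889 m/s.
a = 0.83 × 9.8 = 8.134 m/s².
Reaction distance = v·t_r = 28.8889 × 2.2 = 63.556 m.
Braking distance = v²/(2a) = 28.8889² / (2 × 8.134) = 834.569 / 16.268 = 51.301 m.
Total = 63.556 + 51.301 = 114.857 m.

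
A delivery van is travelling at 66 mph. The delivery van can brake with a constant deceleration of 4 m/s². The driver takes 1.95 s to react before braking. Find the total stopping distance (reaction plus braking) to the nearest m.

66 mph × 0.44704 = 29.5046 m/s.
Reaction distance = v·t_r = 29.5046 × 1.95 = 57.534 m.
Braking distance = v²/(2a) = 29.5046² / (2 × 4.000) = 870.521 / 8.000 = 108.815 m.
Total = 57.534 + 108.815 = 166.349 m.

Total stopping distance ≈ 166 m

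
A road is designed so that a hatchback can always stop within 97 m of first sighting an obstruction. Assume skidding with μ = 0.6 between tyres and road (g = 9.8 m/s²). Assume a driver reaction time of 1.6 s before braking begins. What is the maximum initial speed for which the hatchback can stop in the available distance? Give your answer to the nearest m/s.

Maximum speed ≈ 26 m/s

a = μg = 0.6 × 9.8 = 5.880 m/s².
Stopping distance: v·t_r + v²/(2a) = 97 with t_r = 1.6 s and a = 5.880 m/s².
So v² + 18.816 v − 1140.72 = 0.
Positive root: v = −a·t_r + √((a·t_r)² + 2a·d) = −9.408 + √(88.510 + 1140.72) = 25.6524 m/s.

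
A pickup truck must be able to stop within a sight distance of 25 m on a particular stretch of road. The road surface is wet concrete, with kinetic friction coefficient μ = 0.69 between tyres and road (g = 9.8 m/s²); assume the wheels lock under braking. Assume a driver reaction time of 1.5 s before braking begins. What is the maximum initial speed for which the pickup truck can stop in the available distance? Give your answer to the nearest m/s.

a = μg = 0.69 × 9.8 = 6.762 m/s².
Stopping distance: v·t_r + v²/(2a) = 25 with t_r = 1.5 s and a = 6.762 m/s².
So v² + 20.286 v − 338.10 = 0.
Positive root: v = −a·t_r + √((a·t_r)² + 2a·d) = −10.143 + √(102.880 + 338.10) = 10.8565 m/s.

Maximum speed ≈ 11 m/s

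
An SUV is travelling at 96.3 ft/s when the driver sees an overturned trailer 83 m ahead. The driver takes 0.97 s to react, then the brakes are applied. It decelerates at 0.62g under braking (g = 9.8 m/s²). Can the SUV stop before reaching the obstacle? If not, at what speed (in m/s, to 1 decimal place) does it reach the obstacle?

No — it strikes the obstacle at 14.1 m/s

96.3 ft/s × 0.3048 = 29.3522 m/s.
a = 0.62 × 9.8 = 6.076 m/s².
Reaction distance = 29.3522 × 0.97 = 28.472 m.
Braking distance needed to stop: v²/(2a) = 861.552 / 12.152 = 70.898 m, so total needed = 28.472 + 70.898 = 99.370 m > 83 m — it cannot stop.
Distance remaining when braking begins: 83 − 28.472 = 54.528 m.
v² = v₀² − 2a·d = 861.552 − 2 × 6.076 × 54.528 = 198.928 m²/s².
v = √198.928 = 14.104 m/s.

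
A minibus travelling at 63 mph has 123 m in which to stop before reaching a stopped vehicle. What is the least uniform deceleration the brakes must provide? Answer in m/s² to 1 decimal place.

63 mph × 0.44704 = 28.1635 m/s.
v² = 2a·d ⇒ a = v²/(2d) = 28.1635² / (2 × 123.000) = 793.183 / 246.000 = 3.2243 m/s².

Required deceleration ≈ 3.2 m/s²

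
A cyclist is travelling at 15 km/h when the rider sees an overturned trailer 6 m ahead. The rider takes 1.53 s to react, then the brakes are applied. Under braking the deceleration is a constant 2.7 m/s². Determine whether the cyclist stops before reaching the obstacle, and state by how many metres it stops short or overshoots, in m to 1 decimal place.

15 km/h ÷ 3.6 = 4.1667 m/s.
Reaction distance = 4.1667 × 1.53 = 6.375 m.
Braking distance = v²/(2a) = 17.361 / 5.400 = 3.215 m.
Total stopping distance = 6.375 + 3.215 = 9.590 m, vs 6 m available — it cannot stop in time and overshoots by 9.590 − 6 = 3.590 m.

No — it overshoots by 3.6 m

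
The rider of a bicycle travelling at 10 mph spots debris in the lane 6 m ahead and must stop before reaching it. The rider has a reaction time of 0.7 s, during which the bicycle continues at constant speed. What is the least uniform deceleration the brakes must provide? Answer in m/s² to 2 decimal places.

Required deceleration ≈ 3.48 m/s²

10 mph × 0.44704 = 4.4704 m/s.
Distance covered during reaction = 4.4704 × 0.7 = 3.129 m.
Distance available for braking: 6 − 3.129 = 2.871 m.
v² = 2a·d ⇒ a = v²/(2d) = 4.4704² / (2 × 2.871) = 19.984 / 5.742 = 3.4803 m/s².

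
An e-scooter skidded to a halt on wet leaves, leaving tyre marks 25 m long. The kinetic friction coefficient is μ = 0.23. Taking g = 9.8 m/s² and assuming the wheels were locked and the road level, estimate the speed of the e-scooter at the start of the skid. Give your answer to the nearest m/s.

Initial speed ≈ 11 m/s

Deceleration a = μg = 0.23 × 9.8 = 2.254 m/s².
v = √(2a·d) = √(2 × 2.254 × 25) = √112.700 = 10.6160 m/s.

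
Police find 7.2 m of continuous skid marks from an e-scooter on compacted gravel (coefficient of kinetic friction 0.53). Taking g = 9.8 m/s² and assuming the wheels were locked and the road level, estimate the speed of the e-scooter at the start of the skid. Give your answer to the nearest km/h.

Deceleration a = μg = 0.53 × 9.8 = 5.194 m/s².
v = √(2a·d) = √(2 × 5.194 × 7.2) = √74.794 = 8.6484 m/s.
= 8.6484 × 3.6 = 31.134 km/h.

Initial speed ≈ 31 km/h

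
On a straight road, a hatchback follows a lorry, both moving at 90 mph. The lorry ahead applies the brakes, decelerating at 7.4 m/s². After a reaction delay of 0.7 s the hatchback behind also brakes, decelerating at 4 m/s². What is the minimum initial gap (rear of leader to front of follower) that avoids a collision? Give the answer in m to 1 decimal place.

Minimum gap ≈ 121.1 m

90 mph × 0.44704 = 40.2336 m/s.
Leader travels v²/(2a_L) = 1618.743 / 14.800 = 109.375 m before stopping.
Follower covers v·t_r = 40.2336 × 0.7 = 28.164 m while reacting, then v²/(2a_F) = 1618.743 / 8.000 = 202.343 m while braking, for a total of 28.164 + 202.343 = 230.507 m.
Since a_F ≤ a_L and the follower starts braking later, the follower is never slower than the leader, so the closest approach is when both have stopped.
Minimum gap = 230.507 − 109.375 = 121.132 m.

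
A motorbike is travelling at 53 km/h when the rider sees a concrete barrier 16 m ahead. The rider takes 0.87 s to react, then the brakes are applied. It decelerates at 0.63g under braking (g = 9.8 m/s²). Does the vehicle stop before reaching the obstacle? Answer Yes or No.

No

53 km/h ÷ 3.6 = 14.7222 m/s.
a = 0.63 × 9.8 = 6.174 m/s².
Reaction distance = 14.7222 × 0.87 = 12.808 m.
Braking distance = v²/(2a) = 216.743 / 12.348 = 17.553 m.
Total stopping distance = 12.808 + 17.553 = 30.361 m, vs 16 m available — it cannot stop in time and overshoots by 30.361 − 16 = 14.361 m.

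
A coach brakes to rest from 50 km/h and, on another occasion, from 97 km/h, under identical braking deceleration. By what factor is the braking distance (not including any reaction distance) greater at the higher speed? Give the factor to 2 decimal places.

Factor ≈ 3.76

Braking distance d = v²/(2a), so with a fixed, d ∝ v².
Factor = (97/50)² = 1.9400² = 3.7636.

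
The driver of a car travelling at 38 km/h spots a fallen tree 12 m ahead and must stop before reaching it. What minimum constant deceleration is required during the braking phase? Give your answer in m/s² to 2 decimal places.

Required deceleration ≈ 4.64 m/s²

38 km/h ÷ 3.6 = 10.5556 m/s.
v² = 2a·d ⇒ a = v²/(2d) = 10.5556² / (2 × 12.000) = 111.421 / 24.000 = 4.6425 m/s².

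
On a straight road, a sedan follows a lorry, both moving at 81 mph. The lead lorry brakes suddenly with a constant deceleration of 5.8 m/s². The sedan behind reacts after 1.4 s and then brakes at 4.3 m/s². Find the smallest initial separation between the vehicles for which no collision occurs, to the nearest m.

81 mph × 0.44704 = 36.2102 m/s.
Leader travels v²/(2a_L) = 1311.179 / 11.600 = 113.033 m before stopping.
Follower covers v·t_r = 36.2102 × 1.4 = 50.694 m while reacting, then v²/(2a_F) = 1311.179 / 8.600 = 152.463 m while braking, for a total of 50.694 + 152.463 = 203.157 m.
Since a_F ≤ a_L and the follower starts braking later, the follower is never slower than the leader, so the closest approach is when both have stopped.
Minimum gap = 203.157 − 113.033 = 90.124 m.

Minimum gap ≈ 90 m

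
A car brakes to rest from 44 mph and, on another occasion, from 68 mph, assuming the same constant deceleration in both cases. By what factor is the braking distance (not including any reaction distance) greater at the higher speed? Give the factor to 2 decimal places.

Factor ≈ 2.39

Braking distance d = v²/(2a), so with a fixed, d ∝ v².
Factor = (68/44)² = 1.5455² = 2.3886.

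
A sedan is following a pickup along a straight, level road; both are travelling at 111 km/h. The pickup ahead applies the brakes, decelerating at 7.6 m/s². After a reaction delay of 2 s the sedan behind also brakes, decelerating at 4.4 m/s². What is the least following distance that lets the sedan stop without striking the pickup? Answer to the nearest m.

111 km/h ÷ 3.6 = 30.8333 m/s.
Leader travels v²/(2a_L) = 950.692 / 15.200 = 62.546 m before stopping.
Follower covers v·t_r = 30.8333 × 2 = 61.667 m while reacting, then v²/(2a_F) = 950.692 / 8.800 = 108.033 m while braking, for a total of 61.667 + 108.033 = 169.700 m.
Since a_F ≤ a_L and the follower starts braking later, the follower is never slower than the leader, so the closest approach is when both have stopped.
Minimum gap = 169.700 − 62.546 = 107.154 m.

Minimum gap ≈ 107 m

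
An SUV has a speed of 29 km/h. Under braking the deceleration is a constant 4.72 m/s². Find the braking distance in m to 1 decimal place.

29 km/h ÷ 3.6 = 8.0556 m/s.
Braking distance = v²/(2a) = 8.0556² / (2 × 4.720) = 64.893 / 9.440 = 6.874 m.

Braking distance ≈ 6.9 m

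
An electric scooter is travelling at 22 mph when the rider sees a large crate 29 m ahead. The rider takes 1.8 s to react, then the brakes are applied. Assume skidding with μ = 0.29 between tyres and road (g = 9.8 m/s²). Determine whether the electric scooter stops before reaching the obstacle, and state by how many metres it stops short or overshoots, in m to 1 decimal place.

22 mph × 0.44704 = 9.8349 m/s.
a = μg = 0.29 × 9.8 = 2.842 m/s².
Reaction distance = 9.8349 × 1.8 = 17.703 m.
Braking distance = v²/(2a) = 96.725 / 5.684 = 17.017 m.
Total stopping distance = 17.703 + 17.017 = 34.720 m, vs 29 m available — it cannot stop in time and overshoots by 34.720 − 29 = 5.720 m.

No — it overshoots by 5.7 m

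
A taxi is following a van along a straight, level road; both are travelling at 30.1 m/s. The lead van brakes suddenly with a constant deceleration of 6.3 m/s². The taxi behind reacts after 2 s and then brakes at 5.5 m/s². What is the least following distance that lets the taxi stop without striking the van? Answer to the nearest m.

Leader travels v²/(2a_L) = 906.010 / 12.600 = 71.906 m before stopping.
Follower covers v·t_r = 30.1000 × 2 = 60.200 m while reacting, then v²/(2a_F) = 906.010 / 11.000 = 82.365 m while braking, for a total of 60.200 + 82.365 = 142.565 m.
Since a_F ≤ a_L and the follower starts braking later, the follower is never slower than the leader, so the closest approach is when both have stopped.
Minimum gap = 142.565 − 71.906 = 70.659 m.

Minimum gap ≈ 71 m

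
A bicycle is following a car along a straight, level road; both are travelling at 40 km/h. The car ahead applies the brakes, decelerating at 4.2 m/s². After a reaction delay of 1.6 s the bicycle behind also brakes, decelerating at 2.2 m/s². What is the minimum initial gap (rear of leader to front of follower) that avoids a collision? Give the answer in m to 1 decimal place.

Minimum gap ≈ 31.1 m

40 km/h ÷ 3.6 = 11.1111 m/s.
Leader travels v²/(2a_L) = 123.457 / 8.400 = 14.697 m before stopping.
Follower covers v·t_r = 11.1111 × 1.6 = 17.778 m while reacting, then v²/(2a_F) = 123.457 / 4.400 = 28.058 m while braking, for a total of 17.778 + 28.058 = 45.836 m.
Since a_F ≤ a_L and the follower starts braking later, the follower is never slower than the leader, so the closest approach is when both have stopped.
Minimum gap = 45.836 − 14.697 = 31.139 m.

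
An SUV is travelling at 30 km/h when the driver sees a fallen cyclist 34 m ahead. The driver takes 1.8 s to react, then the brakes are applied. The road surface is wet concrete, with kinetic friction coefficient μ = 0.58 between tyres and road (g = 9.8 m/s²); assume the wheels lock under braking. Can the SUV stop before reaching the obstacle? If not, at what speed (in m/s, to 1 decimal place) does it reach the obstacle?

Yes — it stops about 12.9 m short of the obstacle, so it never reaches it

30 km/h ÷ 3.6 = 8.3333 m/s.
a = μg = 0.58 × 9.8 = 5.684 m/s².
Reaction distance = 8.3333 × 1.8 = 15.000 m.
Braking distance = v²/(2a) = 69.444 / 11.368 = 6.109 m.
Total stopping distance = 15.000 + 6.109 = 21.109 m, vs 34 m available — it stops with 34 − 21.109 = 12.891 m to spare.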